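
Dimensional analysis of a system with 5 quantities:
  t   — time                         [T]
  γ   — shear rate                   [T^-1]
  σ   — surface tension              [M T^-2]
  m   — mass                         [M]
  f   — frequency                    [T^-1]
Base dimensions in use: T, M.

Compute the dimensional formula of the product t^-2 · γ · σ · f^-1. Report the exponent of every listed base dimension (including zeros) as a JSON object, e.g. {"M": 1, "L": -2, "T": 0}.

Dimensional matrix (T×M by t×γ×σ×m×f):
  T: [ 1 -1 -2  0 -1]
  M: [ 0  0  1  1  0]
  [T]: (-2)·1+(1)·-1+(1)·-2+(-1)·-1 = -4
  [M]: (-2)·0+(1)·0+(1)·1+(-1)·0 = 1
⇒ T^-4 M

{"T": -4, "M": 1}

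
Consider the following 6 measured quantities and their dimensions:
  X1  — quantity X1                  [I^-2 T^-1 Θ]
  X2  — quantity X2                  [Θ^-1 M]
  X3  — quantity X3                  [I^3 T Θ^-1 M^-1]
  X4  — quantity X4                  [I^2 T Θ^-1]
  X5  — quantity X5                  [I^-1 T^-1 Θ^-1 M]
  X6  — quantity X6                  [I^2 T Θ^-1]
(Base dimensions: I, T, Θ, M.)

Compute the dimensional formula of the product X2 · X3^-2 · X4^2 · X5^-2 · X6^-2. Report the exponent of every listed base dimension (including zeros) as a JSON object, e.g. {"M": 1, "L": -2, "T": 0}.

Exponent matrix [I,T,Θ,M] × [X1,X2,X3,X4,X5,X6]:
  I: [-2  0  3  2 -1  2]
  T: [-1  0  1  1 -1  1]
  Θ: [ 1 -1 -1 -1 -1 -1]
  M: [ 0  1 -1  0  1  0]
  [I]: (1)·0+(-2)·3+(2)·2+(-2)·-1+(-2)·2 = -4
  [T]: (1)·0+(-2)·1+(2)·1+(-2)·-1+(-2)·1 = 0
  [Θ]: (1)·-1+(-2)·-1+(2)·-1+(-2)·-1+(-2)·-1 = 3
  [M]: (1)·1+(-2)·-1+(2)·0+(-2)·1+(-2)·0 = 1
⇒ I^-4 Θ^3 M

{"I": -4, "T": 0, "Θ": 3, "M": 1}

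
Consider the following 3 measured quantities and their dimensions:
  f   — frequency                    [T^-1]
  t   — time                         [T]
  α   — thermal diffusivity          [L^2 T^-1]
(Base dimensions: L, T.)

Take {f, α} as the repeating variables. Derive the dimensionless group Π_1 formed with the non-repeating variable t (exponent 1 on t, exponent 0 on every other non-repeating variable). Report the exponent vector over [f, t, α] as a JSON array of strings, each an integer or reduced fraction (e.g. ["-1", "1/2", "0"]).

["1", "1", "0"]

Write exponents as rows L,T / cols f,t,α:
  L: [ 0  0  2]
  T: [-1  1 -1]
Row reduction gives pivot columns f,α; rank = 2
Pivot set = {f,α}, free = {t}
RREF:
  r0: [   1   -1    0]
  r1: [   0    0    1]
Fix exponent of t at 1; solve each RREF row for its pivot's exponent:
  r0: exp(f) + (-1)·1 = 0 ⇒ exp(f) = 1
  r1: exp(α) + (0)·1 = 0 ⇒ exp(α) = 0
Π_1 = f · t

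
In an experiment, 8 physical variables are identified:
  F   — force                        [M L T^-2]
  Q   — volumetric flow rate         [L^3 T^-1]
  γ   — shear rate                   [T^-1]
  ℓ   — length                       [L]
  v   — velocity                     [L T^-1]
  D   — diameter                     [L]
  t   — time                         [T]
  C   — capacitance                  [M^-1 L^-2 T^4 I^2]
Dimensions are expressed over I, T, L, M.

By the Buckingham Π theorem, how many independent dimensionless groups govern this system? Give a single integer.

Exponent matrix [I,T,L,M] × [F,Q,γ,ℓ,v,D,t,C]:
  I: [ 0  0  0  0  0  0  0  2]
  T: [-2 -1 -1  0 -1  0  1  4]
  L: [ 1  3  0  1  1  1  0 -2]
  M: [ 1  0  0  0  0  0  0 -1]
RREF → pivots at {F,Q,γ,C} ⇒ r = 4
8 vars − rank 4 = 4 Π groups

4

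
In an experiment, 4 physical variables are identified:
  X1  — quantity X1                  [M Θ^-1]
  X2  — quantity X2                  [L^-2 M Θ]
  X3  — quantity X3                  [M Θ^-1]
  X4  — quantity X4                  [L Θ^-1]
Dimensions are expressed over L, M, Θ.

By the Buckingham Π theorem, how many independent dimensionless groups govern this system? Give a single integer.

2

Write exponents as rows L,M,Θ / cols X1,X2,X3,X4:
  L: [ 0 -2  0  1]
  M: [ 1  1  1  0]
  Θ: [-1  1 -1 -1]
RREF → pivots at {X1,X2} ⇒ r = 2
n=4, r=2 ⇒ 2 dimensionless groups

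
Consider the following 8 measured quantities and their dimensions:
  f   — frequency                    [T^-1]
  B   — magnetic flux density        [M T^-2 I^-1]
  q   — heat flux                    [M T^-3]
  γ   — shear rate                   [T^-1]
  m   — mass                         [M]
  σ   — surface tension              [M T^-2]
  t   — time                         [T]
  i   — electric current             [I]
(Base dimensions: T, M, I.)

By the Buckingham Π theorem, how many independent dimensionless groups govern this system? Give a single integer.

Write exponents as rows T,M,I / cols f,B,q,γ,m,σ,t,i:
  T: [-1 -2 -3 -1  0 -2  1  0]
  M: [ 0  1  1  0  1  1  0  0]
  I: [ 0 -1  0  0  0  0  0  1]
RREF → pivots at {f,B,q} ⇒ r = 3
Π count = n − r = 8 − 3 = 5

5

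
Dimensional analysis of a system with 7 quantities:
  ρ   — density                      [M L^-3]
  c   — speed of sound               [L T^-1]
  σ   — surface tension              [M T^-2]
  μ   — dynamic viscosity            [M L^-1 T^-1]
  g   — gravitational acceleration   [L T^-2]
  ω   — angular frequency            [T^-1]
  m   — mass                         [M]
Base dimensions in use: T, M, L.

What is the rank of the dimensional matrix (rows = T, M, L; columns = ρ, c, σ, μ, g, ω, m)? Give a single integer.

3

Write exponents as rows T,M,L / cols ρ,c,σ,μ,g,ω,m:
  T: [ 0 -1 -2 -1 -2 -1  0]
  M: [ 1  0  1  1  0  0  1]
  L: [-3  1  0 -1  1  0  0]
Row reduction gives pivot columns ρ,c,σ; rank = 3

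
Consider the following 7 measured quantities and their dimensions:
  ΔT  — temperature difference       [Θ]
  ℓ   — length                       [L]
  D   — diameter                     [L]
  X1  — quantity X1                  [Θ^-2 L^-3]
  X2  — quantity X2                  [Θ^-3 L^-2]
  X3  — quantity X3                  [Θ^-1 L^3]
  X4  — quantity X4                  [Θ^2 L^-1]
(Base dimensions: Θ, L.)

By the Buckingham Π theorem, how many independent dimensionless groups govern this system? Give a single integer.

Exponent matrix [Θ,L] × [ΔT,ℓ,D,X1,X2,X3,X4]:
  Θ: [ 1  0  0 -2 -3 -1  2]
  L: [ 0  1  1 -3 -2  3 -1]
Echelon form has 2 nonzero rows (pivots: ΔT,ℓ)
7 vars − rank 2 = 5 Π groups

5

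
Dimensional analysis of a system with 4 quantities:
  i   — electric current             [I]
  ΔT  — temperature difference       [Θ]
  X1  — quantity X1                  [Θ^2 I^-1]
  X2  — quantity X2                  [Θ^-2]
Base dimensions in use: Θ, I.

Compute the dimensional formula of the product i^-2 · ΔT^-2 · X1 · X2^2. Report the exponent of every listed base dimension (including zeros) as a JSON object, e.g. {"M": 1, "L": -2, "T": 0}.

Exponent matrix [Θ,I] × [i,ΔT,X1,X2]:
  Θ: [ 0  1  2 -2]
  I: [ 1  0 -1  0]
  [Θ]: (-2)·0+(-2)·1+(1)·2+(2)·-2 = -4
  [I]: (-2)·1+(-2)·0+(1)·-1+(2)·0 = -3
⇒ Θ^-4 I^-3

{"Θ": -4, "I": -3}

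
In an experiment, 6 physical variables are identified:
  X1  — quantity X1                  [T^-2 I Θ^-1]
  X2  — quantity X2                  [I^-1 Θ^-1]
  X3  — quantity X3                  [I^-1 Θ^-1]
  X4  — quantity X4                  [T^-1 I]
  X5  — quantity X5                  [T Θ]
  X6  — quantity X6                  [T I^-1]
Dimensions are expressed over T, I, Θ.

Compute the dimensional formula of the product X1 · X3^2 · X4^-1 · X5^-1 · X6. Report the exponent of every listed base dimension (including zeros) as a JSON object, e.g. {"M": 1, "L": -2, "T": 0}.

{"T": -1, "I": -3, "Θ": -4}

Exponent matrix [T,I,Θ] × [X1,X2,X3,X4,X5,X6]:
  T: [-2  0  0 -1  1  1]
  I: [ 1 -1 -1  1  0 -1]
  Θ: [-1 -1 -1  0  1  0]
  [T]: (1)·-2+(2)·0+(-1)·-1+(-1)·1+(1)·1 = -1
  [I]: (1)·1+(2)·-1+(-1)·1+(-1)·0+(1)·-1 = -3
  [Θ]: (1)·-1+(2)·-1+(-1)·0+(-1)·1+(1)·0 = -4
⇒ T^-1 I^-3 Θ^-4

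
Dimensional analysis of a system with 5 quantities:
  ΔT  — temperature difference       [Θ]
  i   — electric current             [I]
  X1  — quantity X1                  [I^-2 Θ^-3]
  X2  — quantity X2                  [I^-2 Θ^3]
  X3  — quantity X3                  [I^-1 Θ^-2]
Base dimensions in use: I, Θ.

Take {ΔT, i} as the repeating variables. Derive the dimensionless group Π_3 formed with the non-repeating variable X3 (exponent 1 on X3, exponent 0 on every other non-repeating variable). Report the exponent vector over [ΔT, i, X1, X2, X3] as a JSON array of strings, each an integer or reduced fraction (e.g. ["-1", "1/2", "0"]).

Write exponents as rows I,Θ / cols ΔT,i,X1,X2,X3:
  I: [ 0  1 -2 -2 -1]
  Θ: [ 1  0 -3  3 -2]
Row reduction gives pivot columns ΔT,i; rank = 2
Repeat: ΔT,i; free: X1,X2,X3
RREF:
  r0: [   1    0   -3    3   -2]
  r1: [   0    1   -2   -2   -1]
Fix exponent of X3 at 1, X1 at 0, X2 at 0; solve each RREF row for its pivot's exponent:
  r0: exp(ΔT) + (-2)·1 = 0 ⇒ exp(ΔT) = 2
  r1: exp(i) + (-1)·1 = 0 ⇒ exp(i) = 1
Π_3 = ΔT^2 · i · X3

["2", "1", "0", "0", "1"]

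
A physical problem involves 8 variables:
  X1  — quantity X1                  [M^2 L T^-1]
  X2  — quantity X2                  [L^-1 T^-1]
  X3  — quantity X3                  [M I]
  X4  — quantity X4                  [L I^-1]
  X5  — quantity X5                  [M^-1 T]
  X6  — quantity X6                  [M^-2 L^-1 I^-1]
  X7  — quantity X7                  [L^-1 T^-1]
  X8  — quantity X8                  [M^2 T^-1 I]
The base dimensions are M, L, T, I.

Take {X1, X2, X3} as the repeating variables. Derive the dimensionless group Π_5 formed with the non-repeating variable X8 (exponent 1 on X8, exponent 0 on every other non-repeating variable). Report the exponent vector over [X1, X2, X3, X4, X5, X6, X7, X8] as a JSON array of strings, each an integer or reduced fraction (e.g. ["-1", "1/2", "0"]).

["-1/2", "-1/2", "-1", "0", "0", "0", "0", "1"]

Write exponents as rows M,L,T,I / cols X1,X2,X3,X4,X5,X6,X7,X8:
  M: [ 2  0  1  0 -1 -2  0  2]
  L: [ 1 -1  0  1  0 -1 -1  0]
  T: [-1 -1  0  0  1  0 -1 -1]
  I: [ 0  0  1 -1  0 -1  0  1]
Echelon form has 3 nonzero rows (pivots: X1,X2,X3)
Pivot set = {X1,X2,X3}, free = {X4,X5,X6,X7,X8}
RREF:
  r0: [   1    0    0  1/2 -1/2 -1/2    0  1/2]
  r1: [   0    1    0 -1/2 -1/2  1/2    1  1/2]
  r2: [   0    0    1   -1    0   -1    0    1]
  r3: [   0    0    0    0    0    0    0    0]
Fix exponent of X8 at 1, X4 at 0, X5 at 0, X6 at 0, X7 at 0; solve each RREF row for its pivot's exponent:
  r0: exp(X1) + (1/2)·1 = 0 ⇒ exp(X1) = -1/2
  r1: exp(X2) + (1/2)·1 = 0 ⇒ exp(X2) = -1/2
  r2: exp(X3) + (1)·1 = 0 ⇒ exp(X3) = -1
Π_5 = X1^(-1/2) · X2^(-1/2) · X3^-1 · X8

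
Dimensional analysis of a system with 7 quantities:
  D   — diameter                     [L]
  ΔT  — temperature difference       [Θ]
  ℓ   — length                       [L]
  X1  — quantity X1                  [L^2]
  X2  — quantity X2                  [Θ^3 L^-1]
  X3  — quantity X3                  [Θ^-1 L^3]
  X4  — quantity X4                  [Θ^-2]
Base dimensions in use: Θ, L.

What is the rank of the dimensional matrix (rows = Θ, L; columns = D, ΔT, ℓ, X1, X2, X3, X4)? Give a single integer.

2

Exponent matrix [Θ,L] × [D,ΔT,ℓ,X1,X2,X3,X4]:
  Θ: [ 0  1  0  0  3 -1 -2]
  L: [ 1  0  1  2 -1  3  0]
Echelon form has 2 nonzero rows (pivots: D,ΔT)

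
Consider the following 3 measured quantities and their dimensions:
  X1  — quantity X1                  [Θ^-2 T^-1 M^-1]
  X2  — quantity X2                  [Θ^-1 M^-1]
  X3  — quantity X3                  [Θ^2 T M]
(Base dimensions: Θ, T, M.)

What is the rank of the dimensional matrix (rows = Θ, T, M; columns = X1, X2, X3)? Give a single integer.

Exponent matrix [Θ,T,M] × [X1,X2,X3]:
  Θ: [-2 -1  2]
  T: [-1  0  1]
  M: [-1 -1  1]
Echelon form has 2 nonzero rows (pivots: X1,X2)

2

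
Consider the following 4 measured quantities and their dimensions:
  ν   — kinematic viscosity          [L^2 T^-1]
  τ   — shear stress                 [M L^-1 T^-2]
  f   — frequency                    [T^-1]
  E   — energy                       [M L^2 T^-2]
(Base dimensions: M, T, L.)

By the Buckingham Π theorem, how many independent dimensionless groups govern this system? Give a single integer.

1

Dimensional matrix (M×T×L by ν×τ×f×E):
  M: [ 0  1  0  1]
  T: [-1 -2 -1 -2]
  L: [ 2 -1  0  2]
Echelon form has 3 nonzero rows (pivots: ν,τ,f)
n=4, r=3 ⇒ 1 dimensionless group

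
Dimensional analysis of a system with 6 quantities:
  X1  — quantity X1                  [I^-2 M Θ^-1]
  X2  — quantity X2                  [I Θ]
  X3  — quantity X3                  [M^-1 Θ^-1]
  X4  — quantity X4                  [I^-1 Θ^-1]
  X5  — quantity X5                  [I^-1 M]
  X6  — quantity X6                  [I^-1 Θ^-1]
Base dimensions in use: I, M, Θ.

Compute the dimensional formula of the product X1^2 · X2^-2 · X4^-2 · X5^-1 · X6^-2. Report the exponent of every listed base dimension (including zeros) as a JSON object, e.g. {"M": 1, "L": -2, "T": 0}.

Dimensional matrix (I×M×Θ by X1×X2×X3×X4×X5×X6):
  I: [-2  1  0 -1 -1 -1]
  M: [ 1  0 -1  0  1  0]
  Θ: [-1  1 -1 -1  0 -1]
  [I]: (2)·-2+(-2)·1+(-2)·-1+(-1)·-1+(-2)·-1 = -1
  [M]: (2)·1+(-2)·0+(-2)·0+(-1)·1+(-2)·0 = 1
  [Θ]: (2)·-1+(-2)·1+(-2)·-1+(-1)·0+(-2)·-1 = 0
⇒ I^-1 M

{"I": -1, "M": 1, "Θ": 0}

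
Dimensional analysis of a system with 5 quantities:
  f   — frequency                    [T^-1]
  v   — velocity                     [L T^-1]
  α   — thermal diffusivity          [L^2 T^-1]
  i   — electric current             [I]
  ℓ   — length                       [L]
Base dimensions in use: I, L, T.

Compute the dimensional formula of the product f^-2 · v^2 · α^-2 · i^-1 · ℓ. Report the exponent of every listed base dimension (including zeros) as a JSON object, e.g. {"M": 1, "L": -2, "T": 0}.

Dimensional matrix (I×L×T by f×v×α×i×ℓ):
  I: [ 0  0  0  1  0]
  L: [ 0  1  2  0  1]
  T: [-1 -1 -1  0  0]
  [I]: (-2)·0+(2)·0+(-2)·0+(-1)·1+(1)·0 = -1
  [L]: (-2)·0+(2)·1+(-2)·2+(-1)·0+(1)·1 = -1
  [T]: (-2)·-1+(2)·-1+(-2)·-1+(-1)·0+(1)·0 = 2
⇒ I^-1 L^-1 T^2

{"I": -1, "L": -1, "T": 2}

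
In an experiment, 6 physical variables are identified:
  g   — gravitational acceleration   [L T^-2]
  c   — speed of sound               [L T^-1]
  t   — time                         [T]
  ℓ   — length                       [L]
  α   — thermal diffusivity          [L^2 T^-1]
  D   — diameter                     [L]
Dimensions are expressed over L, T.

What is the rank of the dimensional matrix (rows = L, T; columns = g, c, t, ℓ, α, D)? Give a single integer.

2

Write exponents as rows L,T / cols g,c,t,ℓ,α,D:
  L: [ 1  1  0  1  2  1]
  T: [-2 -1  1  0 -1  0]
RREF → pivots at {g,c} ⇒ r = 2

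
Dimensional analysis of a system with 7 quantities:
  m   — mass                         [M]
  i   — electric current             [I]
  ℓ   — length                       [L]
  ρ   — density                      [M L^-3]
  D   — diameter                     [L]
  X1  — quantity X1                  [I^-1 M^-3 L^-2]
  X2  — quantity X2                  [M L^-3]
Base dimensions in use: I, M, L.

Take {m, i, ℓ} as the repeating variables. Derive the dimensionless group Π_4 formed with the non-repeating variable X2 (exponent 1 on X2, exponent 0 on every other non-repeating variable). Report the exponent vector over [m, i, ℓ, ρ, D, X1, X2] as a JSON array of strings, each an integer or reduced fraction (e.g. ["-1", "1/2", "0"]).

["-1", "0", "3", "0", "0", "0", "1"]

Exponent matrix [I,M,L] × [m,i,ℓ,ρ,D,X1,X2]:
  I: [ 0  1  0  0  0 -1  0]
  M: [ 1  0  0  1  0 -3  1]
  L: [ 0  0  1 -3  1 -2 -3]
RREF → pivots at {m,i,ℓ} ⇒ r = 3
Pivot set = {m,i,ℓ}, free = {ρ,D,X1,X2}
RREF:
  r0: [   1    0    0    1    0   -3    1]
  r1: [   0    1    0    0    0   -1    0]
  r2: [   0    0    1   -3    1   -2   -3]
Fix exponent of X2 at 1, ρ at 0, D at 0, X1 at 0; solve each RREF row for its pivot's exponent:
  r0: exp(m) + (1)·1 = 0 ⇒ exp(m) = -1
  r1: exp(i) + (0)·1 = 0 ⇒ exp(i) = 0
  r2: exp(ℓ) + (-3)·1 = 0 ⇒ exp(ℓ) = 3
Π_4 = m^-1 · ℓ^3 · X2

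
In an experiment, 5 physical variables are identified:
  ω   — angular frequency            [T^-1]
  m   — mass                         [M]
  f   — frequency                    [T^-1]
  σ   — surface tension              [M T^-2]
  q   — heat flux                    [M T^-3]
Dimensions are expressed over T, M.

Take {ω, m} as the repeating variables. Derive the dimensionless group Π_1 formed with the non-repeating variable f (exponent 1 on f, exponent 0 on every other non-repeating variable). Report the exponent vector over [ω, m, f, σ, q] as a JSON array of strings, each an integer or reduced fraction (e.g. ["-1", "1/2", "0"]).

["-1", "0", "1", "0", "0"]

Dimensional matrix (T×M by ω×m×f×σ×q):
  T: [-1  0 -1 -2 -3]
  M: [ 0  1  0  1  1]
Row reduction gives pivot columns ω,m; rank = 2
Pivot set = {ω,m}, free = {f,σ,q}
RREF:
  r0: [   1    0    1    2    3]
  r1: [   0    1    0    1    1]
Fix exponent of f at 1, σ at 0, q at 0; solve each RREF row for its pivot's exponent:
  r0: exp(ω) + (1)·1 = 0 ⇒ exp(ω) = -1
  r1: exp(m) + (0)·1 = 0 ⇒ exp(m) = 0
Π_1 = ω^-1 · f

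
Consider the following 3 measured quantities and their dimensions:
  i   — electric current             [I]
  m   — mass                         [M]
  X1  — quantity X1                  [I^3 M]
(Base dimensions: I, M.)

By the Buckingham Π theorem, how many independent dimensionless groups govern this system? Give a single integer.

1

Dimensional matrix (I×M by i×m×X1):
  I: [ 1  0  3]
  M: [ 0  1  1]
Echelon form has 2 nonzero rows (pivots: i,m)
n=3, r=2 ⇒ 1 dimensionless group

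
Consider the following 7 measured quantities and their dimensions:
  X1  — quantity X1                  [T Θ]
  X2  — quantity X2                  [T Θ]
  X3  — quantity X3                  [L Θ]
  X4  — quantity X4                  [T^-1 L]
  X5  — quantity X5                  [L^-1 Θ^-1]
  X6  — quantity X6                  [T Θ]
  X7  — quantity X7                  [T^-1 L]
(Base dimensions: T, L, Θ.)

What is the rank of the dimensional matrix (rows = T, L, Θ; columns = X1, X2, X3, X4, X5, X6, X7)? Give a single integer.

Dimensional matrix (T×L×Θ by X1×X2×X3×X4×X5×X6×X7):
  T: [ 1  1  0 -1  0  1 -1]
  L: [ 0  0  1  1 -1  0  1]
  Θ: [ 1  1  1  0 -1  1  0]
Row reduction gives pivot columns X1,X3; rank = 2

2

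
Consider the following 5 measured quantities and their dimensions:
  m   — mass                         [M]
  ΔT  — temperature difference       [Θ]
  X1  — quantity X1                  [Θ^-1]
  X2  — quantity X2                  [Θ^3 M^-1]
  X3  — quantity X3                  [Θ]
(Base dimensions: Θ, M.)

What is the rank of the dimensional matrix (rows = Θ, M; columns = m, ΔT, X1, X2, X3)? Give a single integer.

2

Write exponents as rows Θ,M / cols m,ΔT,X1,X2,X3:
  Θ: [ 0  1 -1  3  1]
  M: [ 1  0  0 -1  0]
RREF → pivots at {m,ΔT} ⇒ r = 2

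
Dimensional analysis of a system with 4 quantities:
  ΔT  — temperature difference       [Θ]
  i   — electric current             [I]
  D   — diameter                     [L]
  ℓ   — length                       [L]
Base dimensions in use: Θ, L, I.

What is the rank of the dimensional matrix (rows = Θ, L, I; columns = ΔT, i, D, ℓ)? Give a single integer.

Exponent matrix [Θ,L,I] × [ΔT,i,D,ℓ]:
  Θ: [ 1  0  0  0]
  L: [ 0  0  1  1]
  I: [ 0  1  0  0]
Echelon form has 3 nonzero rows (pivots: ΔT,i,D)

3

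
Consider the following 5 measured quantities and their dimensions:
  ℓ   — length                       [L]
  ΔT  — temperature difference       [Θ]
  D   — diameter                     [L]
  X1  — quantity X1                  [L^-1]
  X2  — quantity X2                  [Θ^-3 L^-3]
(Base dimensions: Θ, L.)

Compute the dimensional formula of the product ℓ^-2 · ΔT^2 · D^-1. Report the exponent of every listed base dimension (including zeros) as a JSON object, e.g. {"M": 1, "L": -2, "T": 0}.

{"Θ": 2, "L": -3}

Exponent matrix [Θ,L] × [ℓ,ΔT,D,X1,X2]:
  Θ: [ 0  1  0  0 -3]
  L: [ 1  0  1 -1 -3]
  [Θ]: (-2)·0+(2)·1+(-1)·0 = 2
  [L]: (-2)·1+(2)·0+(-1)·1 = -3
⇒ Θ^2 L^-3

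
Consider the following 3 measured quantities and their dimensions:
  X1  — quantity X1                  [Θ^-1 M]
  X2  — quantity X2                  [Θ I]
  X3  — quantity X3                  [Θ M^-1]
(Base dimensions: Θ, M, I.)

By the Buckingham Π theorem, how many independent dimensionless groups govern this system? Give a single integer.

Exponent matrix [Θ,M,I] × [X1,X2,X3]:
  Θ: [-1  1  1]
  M: [ 1  0 -1]
  I: [ 0  1  0]
Echelon form has 2 nonzero rows (pivots: X1,X2)
n=3, r=2 ⇒ 1 dimensionless group

1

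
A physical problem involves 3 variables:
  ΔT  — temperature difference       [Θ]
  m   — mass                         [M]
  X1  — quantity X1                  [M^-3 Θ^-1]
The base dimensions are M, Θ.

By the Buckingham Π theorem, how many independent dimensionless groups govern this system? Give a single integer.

Write exponents as rows M,Θ / cols ΔT,m,X1:
  M: [ 0  1 -3]
  Θ: [ 1  0 -1]
Echelon form has 2 nonzero rows (pivots: ΔT,m)
3 vars − rank 2 = 1 Π group

1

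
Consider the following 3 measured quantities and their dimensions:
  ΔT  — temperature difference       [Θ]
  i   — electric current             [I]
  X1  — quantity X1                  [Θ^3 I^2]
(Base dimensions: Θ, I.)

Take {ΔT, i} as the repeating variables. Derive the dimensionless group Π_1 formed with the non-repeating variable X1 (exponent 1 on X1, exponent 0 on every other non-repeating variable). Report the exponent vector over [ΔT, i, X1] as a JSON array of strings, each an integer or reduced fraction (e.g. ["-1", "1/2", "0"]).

["-3", "-2", "1"]

Exponent matrix [Θ,I] × [ΔT,i,X1]:
  Θ: [ 1  0  3]
  I: [ 0  1  2]
Row reduction gives pivot columns ΔT,i; rank = 2
Pivot set = {ΔT,i}, free = {X1}
RREF:
  r0: [   1    0    3]
  r1: [   0    1    2]
Fix exponent of X1 at 1; solve each RREF row for its pivot's exponent:
  r0: exp(ΔT) + (3)·1 = 0 ⇒ exp(ΔT) = -3
  r1: exp(i) + (2)·1 = 0 ⇒ exp(i) = -2
Π_1 = ΔT^-3 · i^-2 · X1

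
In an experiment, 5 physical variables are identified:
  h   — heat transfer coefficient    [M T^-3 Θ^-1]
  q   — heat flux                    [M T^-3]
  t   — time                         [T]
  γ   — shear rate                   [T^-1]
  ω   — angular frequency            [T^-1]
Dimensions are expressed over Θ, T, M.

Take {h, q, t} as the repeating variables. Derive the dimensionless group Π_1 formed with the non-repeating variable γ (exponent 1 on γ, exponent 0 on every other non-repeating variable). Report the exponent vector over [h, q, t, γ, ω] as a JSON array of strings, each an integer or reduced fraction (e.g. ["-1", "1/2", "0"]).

["0", "0", "1", "1", "0"]

Write exponents as rows Θ,T,M / cols h,q,t,γ,ω:
  Θ: [-1  0  0  0  0]
  T: [-3 -3  1 -1 -1]
  M: [ 1  1  0  0  0]
Echelon form has 3 nonzero rows (pivots: h,q,t)
Repeat: h,q,t; free: γ,ω
RREF:
  r0: [   1    0    0    0    0]
  r1: [   0    1    0    0    0]
  r2: [   0    0    1   -1   -1]
Fix exponent of γ at 1, ω at 0; solve each RREF row for its pivot's exponent:
  r0: exp(h) + (0)·1 = 0 ⇒ exp(h) = 0
  r1: exp(q) + (0)·1 = 0 ⇒ exp(q) = 0
  r2: exp(t) + (-1)·1 = 0 ⇒ exp(t) = 1
Π_1 = t · γ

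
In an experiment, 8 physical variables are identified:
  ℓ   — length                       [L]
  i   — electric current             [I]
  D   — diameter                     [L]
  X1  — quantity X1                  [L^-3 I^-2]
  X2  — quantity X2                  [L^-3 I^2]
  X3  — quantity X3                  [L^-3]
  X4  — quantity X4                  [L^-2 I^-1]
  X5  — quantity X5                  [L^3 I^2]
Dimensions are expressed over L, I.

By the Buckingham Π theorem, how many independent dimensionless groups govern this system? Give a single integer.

Write exponents as rows L,I / cols ℓ,i,D,X1,X2,X3,X4,X5:
  L: [ 1  0  1 -3 -3 -3 -2  3]
  I: [ 0  1  0 -2  2  0 -1  2]
RREF → pivots at {ℓ,i} ⇒ r = 2
Π count = n − r = 8 − 2 = 6

6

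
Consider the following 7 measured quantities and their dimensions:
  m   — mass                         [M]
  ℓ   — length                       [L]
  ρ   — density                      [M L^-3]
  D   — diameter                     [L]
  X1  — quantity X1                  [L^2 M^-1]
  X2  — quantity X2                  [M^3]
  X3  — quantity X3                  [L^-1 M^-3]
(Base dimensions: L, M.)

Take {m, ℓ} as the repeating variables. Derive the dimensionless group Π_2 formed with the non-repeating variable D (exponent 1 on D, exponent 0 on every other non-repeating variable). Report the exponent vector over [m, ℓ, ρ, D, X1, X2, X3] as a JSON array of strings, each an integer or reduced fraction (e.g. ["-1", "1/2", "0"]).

["0", "-1", "0", "1", "0", "0", "0"]

Write exponents as rows L,M / cols m,ℓ,ρ,D,X1,X2,X3:
  L: [ 0  1 -3  1  2  0 -1]
  M: [ 1  0  1  0 -1  3 -3]
RREF → pivots at {m,ℓ} ⇒ r = 2
Repeat: m,ℓ; free: ρ,D,X1,X2,X3
RREF:
  r0: [   1    0    1    0   -1    3   -3]
  r1: [   0    1   -3    1    2    0   -1]
Fix exponent of D at 1, ρ at 0, X1 at 0, X2 at 0, X3 at 0; solve each RREF row for its pivot's exponent:
  r0: exp(m) + (0)·1 = 0 ⇒ exp(m) = 0
  r1: exp(ℓ) + (1)·1 = 0 ⇒ exp(ℓ) = -1
Π_2 = ℓ^-1 · D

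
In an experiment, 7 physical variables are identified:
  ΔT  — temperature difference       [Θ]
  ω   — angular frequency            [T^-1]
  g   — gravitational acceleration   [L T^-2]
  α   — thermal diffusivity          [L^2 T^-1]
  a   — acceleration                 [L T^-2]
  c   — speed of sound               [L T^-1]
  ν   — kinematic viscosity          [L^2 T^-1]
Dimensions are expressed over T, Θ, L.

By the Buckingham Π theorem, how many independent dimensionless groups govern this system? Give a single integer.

Exponent matrix [T,Θ,L] × [ΔT,ω,g,α,a,c,ν]:
  T: [ 0 -1 -2 -1 -2 -1 -1]
  Θ: [ 1  0  0  0  0  0  0]
  L: [ 0  0  1  2  1  1  2]
RREF → pivots at {ΔT,ω,g} ⇒ r = 3
n=7, r=3 ⇒ 4 dimensionless groups

4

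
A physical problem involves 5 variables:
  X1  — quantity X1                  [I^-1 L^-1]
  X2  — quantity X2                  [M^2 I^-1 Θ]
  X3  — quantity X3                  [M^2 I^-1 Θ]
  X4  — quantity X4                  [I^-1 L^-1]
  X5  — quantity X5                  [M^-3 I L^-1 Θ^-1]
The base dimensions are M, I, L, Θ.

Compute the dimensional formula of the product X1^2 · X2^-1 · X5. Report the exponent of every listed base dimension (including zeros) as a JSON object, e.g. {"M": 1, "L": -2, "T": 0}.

{"M": -5, "I": 0, "L": -3, "Θ": -2}

Write exponents as rows M,I,L,Θ / cols X1,X2,X3,X4,X5:
  M: [ 0  2  2  0 -3]
  I: [-1 -1 -1 -1  1]
  L: [-1  0  0 -1 -1]
  Θ: [ 0  1  1  0 -1]
  [M]: (2)·0+(-1)·2+(1)·-3 = -5
  [I]: (2)·-1+(-1)·-1+(1)·1 = 0
  [L]: (2)·-1+(-1)·0+(1)·-1 = -3
  [Θ]: (2)·0+(-1)·1+(1)·-1 = -2
⇒ M^-5 L^-3 Θ^-2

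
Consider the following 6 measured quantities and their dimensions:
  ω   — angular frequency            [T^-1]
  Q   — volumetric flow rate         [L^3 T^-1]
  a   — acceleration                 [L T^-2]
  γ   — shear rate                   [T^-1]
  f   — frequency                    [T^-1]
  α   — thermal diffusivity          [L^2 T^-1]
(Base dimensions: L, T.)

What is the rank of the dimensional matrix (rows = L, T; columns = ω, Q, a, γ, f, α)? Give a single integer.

2

Dimensional matrix (L×T by ω×Q×a×γ×f×α):
  L: [ 0  3  1  0  0  2]
  T: [-1 -1 -2 -1 -1 -1]
RREF → pivots at {ω,Q} ⇒ r = 2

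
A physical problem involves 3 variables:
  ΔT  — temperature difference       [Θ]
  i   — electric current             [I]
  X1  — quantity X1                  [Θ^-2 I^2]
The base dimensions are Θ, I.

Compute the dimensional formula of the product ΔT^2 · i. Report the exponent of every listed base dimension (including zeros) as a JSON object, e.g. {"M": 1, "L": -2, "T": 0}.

Dimensional matrix (Θ×I by ΔT×i×X1):
  Θ: [ 1  0 -2]
  I: [ 0  1  2]
  [Θ]: (2)·1+(1)·0 = 2
  [I]: (2)·0+(1)·1 = 1
⇒ Θ^2 I

{"Θ": 2, "I": 1}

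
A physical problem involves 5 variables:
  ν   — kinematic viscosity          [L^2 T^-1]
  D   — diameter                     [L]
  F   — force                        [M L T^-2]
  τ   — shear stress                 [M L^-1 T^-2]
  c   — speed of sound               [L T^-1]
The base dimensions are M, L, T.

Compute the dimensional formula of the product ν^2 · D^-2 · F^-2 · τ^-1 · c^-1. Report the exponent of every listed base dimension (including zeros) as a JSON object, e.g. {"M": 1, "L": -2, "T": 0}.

{"M": -3, "L": 0, "T": 5}

Write exponents as rows M,L,T / cols ν,D,F,τ,c:
  M: [ 0  0  1  1  0]
  L: [ 2  1  1 -1  1]
  T: [-1  0 -2 -2 -1]
  [M]: (2)·0+(-2)·0+(-2)·1+(-1)·1+(-1)·0 = -3
  [L]: (2)·2+(-2)·1+(-2)·1+(-1)·-1+(-1)·1 = 0
  [T]: (2)·-1+(-2)·0+(-2)·-2+(-1)·-2+(-1)·-1 = 5
⇒ M^-3 T^5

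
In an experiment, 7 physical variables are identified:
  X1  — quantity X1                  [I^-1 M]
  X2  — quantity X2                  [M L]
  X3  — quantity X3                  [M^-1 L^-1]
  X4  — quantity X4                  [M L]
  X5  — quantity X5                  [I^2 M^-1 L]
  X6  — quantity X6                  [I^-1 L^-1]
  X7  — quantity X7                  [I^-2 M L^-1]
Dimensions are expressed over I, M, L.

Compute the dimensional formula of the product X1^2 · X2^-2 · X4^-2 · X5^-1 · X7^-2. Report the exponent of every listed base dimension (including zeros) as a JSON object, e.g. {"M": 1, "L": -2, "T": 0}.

{"I": 0, "M": -3, "L": -3}

Exponent matrix [I,M,L] × [X1,X2,X3,X4,X5,X6,X7]:
  I: [-1  0  0  0  2 -1 -2]
  M: [ 1  1 -1  1 -1  0  1]
  L: [ 0  1 -1  1  1 -1 -1]
  [I]: (2)·-1+(-2)·0+(-2)·0+(-1)·2+(-2)·-2 = 0
  [M]: (2)·1+(-2)·1+(-2)·1+(-1)·-1+(-2)·1 = -3
  [L]: (2)·0+(-2)·1+(-2)·1+(-1)·1+(-2)·-1 = -3
⇒ M^-3 L^-3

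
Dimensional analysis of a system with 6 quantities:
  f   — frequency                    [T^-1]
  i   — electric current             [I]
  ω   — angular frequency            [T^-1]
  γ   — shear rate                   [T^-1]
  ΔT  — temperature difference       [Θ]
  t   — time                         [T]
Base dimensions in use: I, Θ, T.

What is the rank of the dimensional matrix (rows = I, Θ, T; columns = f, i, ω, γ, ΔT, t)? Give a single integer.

3

Exponent matrix [I,Θ,T] × [f,i,ω,γ,ΔT,t]:
  I: [ 0  1  0  0  0  0]
  Θ: [ 0  0  0  0  1  0]
  T: [-1  0 -1 -1  0  1]
Echelon form has 3 nonzero rows (pivots: f,i,ΔT)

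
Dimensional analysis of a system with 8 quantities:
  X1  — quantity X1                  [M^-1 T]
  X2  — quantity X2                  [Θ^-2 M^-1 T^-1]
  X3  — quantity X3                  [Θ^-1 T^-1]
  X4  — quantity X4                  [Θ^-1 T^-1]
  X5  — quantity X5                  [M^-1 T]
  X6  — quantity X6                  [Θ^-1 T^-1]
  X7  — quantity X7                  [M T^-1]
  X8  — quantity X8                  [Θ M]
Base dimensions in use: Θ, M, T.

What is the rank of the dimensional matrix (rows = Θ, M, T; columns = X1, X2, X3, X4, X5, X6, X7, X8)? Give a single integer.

2

Exponent matrix [Θ,M,T] × [X1,X2,X3,X4,X5,X6,X7,X8]:
  Θ: [ 0 -2 -1 -1  0 -1  0  1]
  M: [-1 -1  0  0 -1  0  1  1]
  T: [ 1 -1 -1 -1  1 -1 -1  0]
RREF → pivots at {X1,X2} ⇒ r = 2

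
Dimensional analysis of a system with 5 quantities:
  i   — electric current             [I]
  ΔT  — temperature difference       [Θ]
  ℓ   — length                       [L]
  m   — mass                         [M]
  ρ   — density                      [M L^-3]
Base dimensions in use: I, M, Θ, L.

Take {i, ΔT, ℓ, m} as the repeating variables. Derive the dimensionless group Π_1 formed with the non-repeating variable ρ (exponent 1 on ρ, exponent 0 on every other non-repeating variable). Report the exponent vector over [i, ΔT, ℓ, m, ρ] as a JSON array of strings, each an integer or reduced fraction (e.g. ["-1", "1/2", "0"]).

["0", "0", "3", "-1", "1"]

Write exponents as rows I,M,Θ,L / cols i,ΔT,ℓ,m,ρ:
  I: [ 1  0  0  0  0]
  M: [ 0  0  0  1  1]
  Θ: [ 0  1  0  0  0]
  L: [ 0  0  1  0 -3]
Row reduction gives pivot columns i,ΔT,ℓ,m; rank = 4
Repeat: i,ΔT,ℓ,m; free: ρ
RREF:
  r0: [   1    0    0    0    0]
  r1: [   0    1    0    0    0]
  r2: [   0    0    1    0   -3]
  r3: [   0    0    0    1    1]
Fix exponent of ρ at 1; solve each RREF row for its pivot's exponent:
  r0: exp(i) + (0)·1 = 0 ⇒ exp(i) = 0
  r1: exp(ΔT) + (0)·1 = 0 ⇒ exp(ΔT) = 0
  r2: exp(ℓ) + (-3)·1 = 0 ⇒ exp(ℓ) = 3
  r3: exp(m) + (1)·1 = 0 ⇒ exp(m) = -1
Π_1 = ℓ^3 · m^-1 · ρ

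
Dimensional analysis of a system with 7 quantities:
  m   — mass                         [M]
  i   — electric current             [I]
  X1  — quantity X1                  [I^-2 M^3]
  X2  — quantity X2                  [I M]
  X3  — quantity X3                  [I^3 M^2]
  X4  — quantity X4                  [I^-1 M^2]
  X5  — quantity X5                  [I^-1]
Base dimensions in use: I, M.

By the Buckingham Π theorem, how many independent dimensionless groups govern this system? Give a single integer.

5

Exponent matrix [I,M] × [m,i,X1,X2,X3,X4,X5]:
  I: [ 0  1 -2  1  3 -1 -1]
  M: [ 1  0  3  1  2  2  0]
Row reduction gives pivot columns m,i; rank = 2
Π count = n − r = 7 − 2 = 5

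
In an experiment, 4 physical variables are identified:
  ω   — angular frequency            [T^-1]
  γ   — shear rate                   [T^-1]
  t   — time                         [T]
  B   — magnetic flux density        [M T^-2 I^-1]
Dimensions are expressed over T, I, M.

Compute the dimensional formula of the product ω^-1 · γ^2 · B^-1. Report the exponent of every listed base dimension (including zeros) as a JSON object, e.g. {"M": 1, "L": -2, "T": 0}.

{"T": 1, "I": 1, "M": -1}

Write exponents as rows T,I,M / cols ω,γ,t,B:
  T: [-1 -1  1 -2]
  I: [ 0  0  0 -1]
  M: [ 0  0  0  1]
  [T]: (-1)·-1+(2)·-1+(-1)·-2 = 1
  [I]: (-1)·0+(2)·0+(-1)·-1 = 1
  [M]: (-1)·0+(2)·0+(-1)·1 = -1
⇒ T I M^-1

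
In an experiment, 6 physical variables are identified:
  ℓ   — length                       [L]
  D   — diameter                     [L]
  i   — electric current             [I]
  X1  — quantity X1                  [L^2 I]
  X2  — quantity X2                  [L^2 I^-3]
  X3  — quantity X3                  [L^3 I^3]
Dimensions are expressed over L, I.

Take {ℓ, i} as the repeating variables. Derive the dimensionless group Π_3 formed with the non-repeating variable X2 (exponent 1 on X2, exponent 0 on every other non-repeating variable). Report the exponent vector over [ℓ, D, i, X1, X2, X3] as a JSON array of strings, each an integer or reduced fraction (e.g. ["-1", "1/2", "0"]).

["-2", "0", "3", "0", "1", "0"]

Write exponents as rows L,I / cols ℓ,D,i,X1,X2,X3:
  L: [ 1  1  0  2  2  3]
  I: [ 0  0  1  1 -3  3]
Row reduction gives pivot columns ℓ,i; rank = 2
Pivot set = {ℓ,i}, free = {D,X1,X2,X3}
RREF:
  r0: [   1    1    0    2    2    3]
  r1: [   0    0    1    1   -3    3]
Fix exponent of X2 at 1, D at 0, X1 at 0, X3 at 0; solve each RREF row for its pivot's exponent:
  r0: exp(ℓ) + (2)·1 = 0 ⇒ exp(ℓ) = -2
  r1: exp(i) + (-3)·1 = 0 ⇒ exp(i) = 3
Π_3 = ℓ^-2 · i^3 · X2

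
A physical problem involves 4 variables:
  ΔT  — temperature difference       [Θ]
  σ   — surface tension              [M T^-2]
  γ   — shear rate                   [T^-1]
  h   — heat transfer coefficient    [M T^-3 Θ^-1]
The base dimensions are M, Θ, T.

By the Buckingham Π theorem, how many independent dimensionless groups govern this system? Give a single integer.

1

Exponent matrix [M,Θ,T] × [ΔT,σ,γ,h]:
  M: [ 0  1  0  1]
  Θ: [ 1  0  0 -1]
  T: [ 0 -2 -1 -3]
Echelon form has 3 nonzero rows (pivots: ΔT,σ,γ)
Π count = n − r = 4 − 3 = 1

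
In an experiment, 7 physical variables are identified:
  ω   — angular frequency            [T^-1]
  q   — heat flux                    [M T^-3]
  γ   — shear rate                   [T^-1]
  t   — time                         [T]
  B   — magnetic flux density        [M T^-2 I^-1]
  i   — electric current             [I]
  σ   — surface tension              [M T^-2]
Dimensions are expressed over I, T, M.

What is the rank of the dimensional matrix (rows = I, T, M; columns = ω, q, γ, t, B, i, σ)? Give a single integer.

Write exponents as rows I,T,M / cols ω,q,γ,t,B,i,σ:
  I: [ 0  0  0  0 -1  1  0]
  T: [-1 -3 -1  1 -2  0 -2]
  M: [ 0  1  0  0  1  0  1]
Echelon form has 3 nonzero rows (pivots: ω,q,B)

3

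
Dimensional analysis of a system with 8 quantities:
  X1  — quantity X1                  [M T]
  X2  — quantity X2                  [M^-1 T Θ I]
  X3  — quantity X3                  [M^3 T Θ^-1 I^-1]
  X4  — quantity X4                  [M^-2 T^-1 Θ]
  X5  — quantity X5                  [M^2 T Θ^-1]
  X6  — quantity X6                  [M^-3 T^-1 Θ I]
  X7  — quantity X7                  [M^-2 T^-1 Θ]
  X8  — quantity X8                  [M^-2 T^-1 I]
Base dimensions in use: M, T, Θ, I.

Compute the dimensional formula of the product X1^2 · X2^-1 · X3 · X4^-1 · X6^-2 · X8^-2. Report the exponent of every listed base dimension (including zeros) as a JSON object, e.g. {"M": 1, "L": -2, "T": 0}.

{"M": 18, "T": 7, "Θ": -5, "I": -6}

Dimensional matrix (M×T×Θ×I by X1×X2×X3×X4×X5×X6×X7×X8):
  M: [ 1 -1  3 -2  2 -3 -2 -2]
  T: [ 1  1  1 -1  1 -1 -1 -1]
  Θ: [ 0  1 -1  1 -1  1  1  0]
  I: [ 0  1 -1  0  0  1  0  1]
  [M]: (2)·1+(-1)·-1+(1)·3+(-1)·-2+(-2)·-3+(-2)·-2 = 18
  [T]: (2)·1+(-1)·1+(1)·1+(-1)·-1+(-2)·-1+(-2)·-1 = 7
  [Θ]: (2)·0+(-1)·1+(1)·-1+(-1)·1+(-2)·1+(-2)·0 = -5
  [I]: (2)·0+(-1)·1+(1)·-1+(-1)·0+(-2)·1+(-2)·1 = -6
⇒ M^18 T^7 Θ^-5 I^-6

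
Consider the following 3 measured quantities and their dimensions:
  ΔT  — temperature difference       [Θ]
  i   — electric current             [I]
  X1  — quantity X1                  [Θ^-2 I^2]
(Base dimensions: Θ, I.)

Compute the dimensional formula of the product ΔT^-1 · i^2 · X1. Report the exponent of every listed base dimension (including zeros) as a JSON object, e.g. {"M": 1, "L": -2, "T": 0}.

{"Θ": -3, "I": 4}

Exponent matrix [Θ,I] × [ΔT,i,X1]:
  Θ: [ 1  0 -2]
  I: [ 0  1  2]
  [Θ]: (-1)·1+(2)·0+(1)·-2 = -3
  [I]: (-1)·0+(2)·1+(1)·2 = 4
⇒ Θ^-3 I^4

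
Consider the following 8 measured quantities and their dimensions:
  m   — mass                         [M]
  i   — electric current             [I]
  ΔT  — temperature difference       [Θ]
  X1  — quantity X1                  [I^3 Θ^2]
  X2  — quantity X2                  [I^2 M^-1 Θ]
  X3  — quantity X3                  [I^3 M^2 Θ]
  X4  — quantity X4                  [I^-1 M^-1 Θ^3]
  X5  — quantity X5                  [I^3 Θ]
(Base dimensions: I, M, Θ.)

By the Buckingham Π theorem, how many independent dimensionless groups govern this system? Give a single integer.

5

Dimensional matrix (I×M×Θ by m×i×ΔT×X1×X2×X3×X4×X5):
  I: [ 0  1  0  3  2  3 -1  3]
  M: [ 1  0  0  0 -1  2 -1  0]
  Θ: [ 0  0  1  2  1  1  3  1]
Echelon form has 3 nonzero rows (pivots: m,i,ΔT)
Π count = n − r = 8 − 3 = 5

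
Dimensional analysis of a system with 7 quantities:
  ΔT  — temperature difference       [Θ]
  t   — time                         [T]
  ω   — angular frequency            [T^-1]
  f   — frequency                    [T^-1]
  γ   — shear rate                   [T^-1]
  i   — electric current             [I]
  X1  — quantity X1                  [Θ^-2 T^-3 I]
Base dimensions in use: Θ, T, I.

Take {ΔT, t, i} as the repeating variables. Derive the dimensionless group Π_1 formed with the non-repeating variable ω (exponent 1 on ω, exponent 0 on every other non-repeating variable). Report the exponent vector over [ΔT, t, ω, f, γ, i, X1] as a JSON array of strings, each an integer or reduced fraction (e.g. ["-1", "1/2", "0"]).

Exponent matrix [Θ,T,I] × [ΔT,t,ω,f,γ,i,X1]:
  Θ: [ 1  0  0  0  0  0 -2]
  T: [ 0  1 -1 -1 -1  0 -3]
  I: [ 0  0  0  0  0  1  1]
Echelon form has 3 nonzero rows (pivots: ΔT,t,i)
Pivot set = {ΔT,t,i}, free = {ω,f,γ,X1}
RREF:
  r0: [   1    0    0    0    0    0   -2]
  r1: [   0    1   -1   -1   -1    0   -3]
  r2: [   0    0    0    0    0    1    1]
Fix exponent of ω at 1, f at 0, γ at 0, X1 at 0; solve each RREF row for its pivot's exponent:
  r0: exp(ΔT) + (0)·1 = 0 ⇒ exp(ΔT) = 0
  r1: exp(t) + (-1)·1 = 0 ⇒ exp(t) = 1
  r2: exp(i) + (0)·1 = 0 ⇒ exp(i) = 0
Π_1 = t · ω

["0", "1", "1", "0", "0", "0", "0"]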